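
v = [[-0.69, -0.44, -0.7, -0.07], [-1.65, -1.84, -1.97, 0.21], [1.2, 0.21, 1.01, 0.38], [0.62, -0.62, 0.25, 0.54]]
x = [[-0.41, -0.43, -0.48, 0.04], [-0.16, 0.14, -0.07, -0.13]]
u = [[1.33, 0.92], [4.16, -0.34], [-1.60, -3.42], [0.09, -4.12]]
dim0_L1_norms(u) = [7.18, 8.8]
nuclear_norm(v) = 4.97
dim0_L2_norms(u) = [4.65, 5.44]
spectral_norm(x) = 0.77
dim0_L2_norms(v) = [2.24, 2.0, 2.34, 0.7]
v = u @ x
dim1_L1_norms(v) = [1.9, 5.67, 2.8, 2.03]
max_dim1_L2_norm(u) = 4.17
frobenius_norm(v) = 3.87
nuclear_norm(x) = 1.02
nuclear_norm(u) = 10.05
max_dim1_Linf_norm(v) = 1.97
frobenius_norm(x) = 0.81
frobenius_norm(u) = 7.16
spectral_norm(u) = 5.65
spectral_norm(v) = 3.63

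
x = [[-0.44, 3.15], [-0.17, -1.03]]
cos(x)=[[1.13, 2.27], [-0.12, 0.7]]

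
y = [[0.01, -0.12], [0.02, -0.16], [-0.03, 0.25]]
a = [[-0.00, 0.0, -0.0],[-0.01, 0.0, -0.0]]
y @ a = [[0.00, 0.0, 0.00], [0.0, 0.00, 0.0], [-0.0, 0.0, 0.0]]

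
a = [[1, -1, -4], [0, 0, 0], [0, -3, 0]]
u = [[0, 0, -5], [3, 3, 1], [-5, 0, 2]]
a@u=[[17, -3, -14], [0, 0, 0], [-9, -9, -3]]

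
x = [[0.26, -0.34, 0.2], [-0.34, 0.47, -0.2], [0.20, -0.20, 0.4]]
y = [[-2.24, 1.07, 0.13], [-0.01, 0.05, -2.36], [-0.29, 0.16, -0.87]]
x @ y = [[-0.64, 0.29, 0.66], [0.81, -0.37, -0.98], [-0.56, 0.27, 0.15]]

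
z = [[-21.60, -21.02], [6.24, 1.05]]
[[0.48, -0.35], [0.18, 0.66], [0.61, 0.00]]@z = [[-12.55, -10.46], [0.23, -3.09], [-13.18, -12.82]]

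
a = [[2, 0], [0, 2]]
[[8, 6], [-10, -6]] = a @[[4, 3], [-5, -3]]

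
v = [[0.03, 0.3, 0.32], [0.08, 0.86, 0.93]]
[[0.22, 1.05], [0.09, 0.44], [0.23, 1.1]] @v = [[0.09, 0.97, 1.05],[0.04, 0.41, 0.44],[0.09, 1.02, 1.1]]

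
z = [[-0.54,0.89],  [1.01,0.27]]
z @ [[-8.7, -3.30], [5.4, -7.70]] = [[9.50, -5.07], [-7.33, -5.41]]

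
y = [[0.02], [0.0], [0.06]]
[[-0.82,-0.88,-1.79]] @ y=[[-0.12]]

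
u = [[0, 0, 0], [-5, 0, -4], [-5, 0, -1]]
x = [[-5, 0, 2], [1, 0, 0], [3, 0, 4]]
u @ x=[[0, 0, 0], [13, 0, -26], [22, 0, -14]]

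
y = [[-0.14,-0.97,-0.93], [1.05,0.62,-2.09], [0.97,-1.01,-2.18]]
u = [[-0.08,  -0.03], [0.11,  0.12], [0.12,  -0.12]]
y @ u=[[-0.21, -0.0], [-0.27, 0.29], [-0.45, 0.11]]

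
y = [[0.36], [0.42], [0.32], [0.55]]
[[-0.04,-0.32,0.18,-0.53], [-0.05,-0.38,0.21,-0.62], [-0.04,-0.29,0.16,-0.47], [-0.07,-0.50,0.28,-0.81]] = y @ [[-0.12, -0.90, 0.51, -1.48]]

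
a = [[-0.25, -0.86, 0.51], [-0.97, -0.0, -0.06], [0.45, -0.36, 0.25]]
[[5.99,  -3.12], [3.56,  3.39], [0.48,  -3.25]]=a @ [[-3.88, -3.17], [-3.81, 1.47], [3.42, -5.19]]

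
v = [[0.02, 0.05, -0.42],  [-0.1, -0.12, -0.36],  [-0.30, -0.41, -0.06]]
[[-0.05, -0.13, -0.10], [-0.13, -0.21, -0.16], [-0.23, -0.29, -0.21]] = v@[[0.83, -0.06, 0.14],[-0.06, 0.7, 0.38],[0.14, 0.38, 0.28]]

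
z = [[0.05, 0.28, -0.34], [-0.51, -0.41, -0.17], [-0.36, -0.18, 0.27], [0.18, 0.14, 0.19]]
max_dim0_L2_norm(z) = 0.65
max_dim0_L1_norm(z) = 1.1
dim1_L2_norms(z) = [0.44, 0.68, 0.48, 0.3]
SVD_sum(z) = [[0.18, 0.15, -0.01], [-0.5, -0.41, 0.04], [-0.31, -0.26, 0.02], [0.17, 0.14, -0.01]] + [[-0.06, 0.04, -0.35],[-0.03, 0.02, -0.2],[0.04, -0.02, 0.22],[0.03, -0.02, 0.2]] + [[-0.07, 0.09, 0.02], [0.02, -0.02, -0.01], [-0.08, 0.10, 0.02], [-0.02, 0.02, 0.01]]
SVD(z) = [[-0.29,-0.7,-0.65],[0.78,-0.4,0.16],[0.49,0.44,-0.72],[-0.26,0.39,-0.17]] @ diag([0.8260692655817432, 0.509658782089442, 0.18562729944796974]) @ [[-0.77,  -0.64,  0.06], [0.16,  -0.11,  0.98], [0.62,  -0.76,  -0.18]]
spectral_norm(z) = 0.83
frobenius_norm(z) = 0.99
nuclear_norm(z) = 1.52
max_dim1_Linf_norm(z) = 0.51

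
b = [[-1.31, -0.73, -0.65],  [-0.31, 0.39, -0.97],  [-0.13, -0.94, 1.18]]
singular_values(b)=[1.87, 1.63, 0.0]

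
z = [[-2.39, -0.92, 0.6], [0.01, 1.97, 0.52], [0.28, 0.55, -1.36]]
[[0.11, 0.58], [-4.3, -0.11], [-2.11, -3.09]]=z @ [[1.08, 0.53],  [-2.4, -0.62],  [0.80, 2.13]]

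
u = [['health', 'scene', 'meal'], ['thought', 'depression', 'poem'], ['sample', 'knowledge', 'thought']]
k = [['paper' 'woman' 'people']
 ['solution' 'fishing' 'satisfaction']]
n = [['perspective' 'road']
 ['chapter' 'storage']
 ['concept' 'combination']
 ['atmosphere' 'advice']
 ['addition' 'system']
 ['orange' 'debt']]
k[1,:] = ['solution', 'fishing', 'satisfaction']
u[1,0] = 'thought'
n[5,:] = ['orange', 'debt']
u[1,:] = ['thought', 'depression', 'poem']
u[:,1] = ['scene', 'depression', 'knowledge']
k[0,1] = 'woman'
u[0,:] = ['health', 'scene', 'meal']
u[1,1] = 'depression'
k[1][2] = 'satisfaction'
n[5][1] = 'debt'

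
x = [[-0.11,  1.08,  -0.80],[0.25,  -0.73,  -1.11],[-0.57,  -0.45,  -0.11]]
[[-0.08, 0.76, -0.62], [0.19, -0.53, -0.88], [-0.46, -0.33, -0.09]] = x @ [[0.80, 0.01, -0.00], [0.01, 0.71, 0.01], [-0.0, 0.01, 0.79]]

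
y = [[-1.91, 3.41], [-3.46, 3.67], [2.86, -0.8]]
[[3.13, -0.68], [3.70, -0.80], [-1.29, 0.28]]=y @ [[-0.23, 0.05], [0.79, -0.17]]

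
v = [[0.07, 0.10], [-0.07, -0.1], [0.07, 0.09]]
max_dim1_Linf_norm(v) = 0.1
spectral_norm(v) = 0.21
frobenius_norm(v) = 0.21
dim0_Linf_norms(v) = [0.07, 0.1]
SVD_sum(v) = [[0.07, 0.10], [-0.07, -0.1], [0.07, 0.09]] + [[-0.00, 0.00],  [0.00, -0.00],  [0.00, -0.0]]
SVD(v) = [[-0.59, 0.39], [0.59, -0.39], [-0.55, -0.83]] @ diag([0.20682623271974995, 0.004786382658734361]) @ [[-0.59, -0.81], [-0.81, 0.59]]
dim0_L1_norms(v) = [0.21, 0.29]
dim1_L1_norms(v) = [0.17, 0.17, 0.16]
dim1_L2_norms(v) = [0.12, 0.12, 0.11]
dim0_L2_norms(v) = [0.12, 0.17]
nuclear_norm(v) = 0.21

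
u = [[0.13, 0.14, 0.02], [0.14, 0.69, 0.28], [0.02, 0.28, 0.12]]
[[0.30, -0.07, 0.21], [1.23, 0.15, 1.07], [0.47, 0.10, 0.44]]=u @ [[1.19, -1.15, -0.19], [0.8, 0.59, 1.68], [1.83, -0.36, -0.21]]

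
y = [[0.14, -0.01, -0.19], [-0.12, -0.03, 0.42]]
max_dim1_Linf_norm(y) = 0.42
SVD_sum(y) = [[0.08, 0.01, -0.21], [-0.15, -0.02, 0.41]] + [[0.06, -0.02, 0.02], [0.03, -0.01, 0.01]]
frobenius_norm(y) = 0.50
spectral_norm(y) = 0.49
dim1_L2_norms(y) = [0.24, 0.44]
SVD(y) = [[-0.46, 0.89], [0.89, 0.46]] @ diag([0.4915380254804577, 0.07674874270483532]) @ [[-0.35, -0.04, 0.94],[0.9, -0.3, 0.32]]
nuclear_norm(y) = 0.57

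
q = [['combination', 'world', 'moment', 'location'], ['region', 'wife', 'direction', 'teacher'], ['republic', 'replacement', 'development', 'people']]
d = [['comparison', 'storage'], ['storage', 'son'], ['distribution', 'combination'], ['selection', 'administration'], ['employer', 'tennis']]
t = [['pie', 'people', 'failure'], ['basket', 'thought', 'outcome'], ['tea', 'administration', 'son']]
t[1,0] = 'basket'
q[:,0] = ['combination', 'region', 'republic']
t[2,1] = 'administration'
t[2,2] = 'son'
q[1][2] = 'direction'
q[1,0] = 'region'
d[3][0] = 'selection'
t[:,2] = ['failure', 'outcome', 'son']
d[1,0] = 'storage'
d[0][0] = 'comparison'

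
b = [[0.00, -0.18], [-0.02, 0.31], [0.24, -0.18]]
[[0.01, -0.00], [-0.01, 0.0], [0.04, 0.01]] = b @ [[0.14, 0.03], [-0.03, 0.01]]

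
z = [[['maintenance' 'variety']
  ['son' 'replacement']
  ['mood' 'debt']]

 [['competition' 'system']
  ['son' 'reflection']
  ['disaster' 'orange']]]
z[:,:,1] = [['variety', 'replacement', 'debt'], ['system', 'reflection', 'orange']]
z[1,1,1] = 'reflection'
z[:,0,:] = [['maintenance', 'variety'], ['competition', 'system']]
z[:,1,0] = ['son', 'son']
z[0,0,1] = 'variety'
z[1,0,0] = 'competition'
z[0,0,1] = 'variety'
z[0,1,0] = 'son'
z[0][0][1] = 'variety'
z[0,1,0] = 'son'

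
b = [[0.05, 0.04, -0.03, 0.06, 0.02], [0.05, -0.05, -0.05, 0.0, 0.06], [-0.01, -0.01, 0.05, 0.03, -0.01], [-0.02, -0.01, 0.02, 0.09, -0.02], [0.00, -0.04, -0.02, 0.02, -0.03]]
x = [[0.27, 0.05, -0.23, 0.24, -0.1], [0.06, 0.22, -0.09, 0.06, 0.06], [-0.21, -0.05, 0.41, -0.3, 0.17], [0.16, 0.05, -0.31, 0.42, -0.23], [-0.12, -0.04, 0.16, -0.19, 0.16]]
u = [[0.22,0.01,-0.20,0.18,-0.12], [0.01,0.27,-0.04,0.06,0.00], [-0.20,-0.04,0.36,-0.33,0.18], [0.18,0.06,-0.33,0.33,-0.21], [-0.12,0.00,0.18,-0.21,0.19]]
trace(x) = 1.48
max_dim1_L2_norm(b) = 0.11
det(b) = 0.00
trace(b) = 0.11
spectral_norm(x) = 0.98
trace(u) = 1.37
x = u + b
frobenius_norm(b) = 0.19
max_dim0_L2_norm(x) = 0.6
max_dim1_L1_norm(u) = 1.11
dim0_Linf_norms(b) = [0.05, 0.05, 0.05, 0.09, 0.06]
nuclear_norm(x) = 1.51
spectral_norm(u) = 0.93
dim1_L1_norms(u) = [0.73, 0.38, 1.11, 1.11, 0.7]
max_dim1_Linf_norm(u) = 0.36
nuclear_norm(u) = 1.37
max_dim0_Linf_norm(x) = 0.42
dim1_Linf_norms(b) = [0.06, 0.06, 0.05, 0.09, 0.04]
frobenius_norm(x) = 1.03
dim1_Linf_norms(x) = [0.27, 0.22, 0.41, 0.42, 0.19]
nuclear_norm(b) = 0.38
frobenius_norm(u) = 0.98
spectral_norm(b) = 0.12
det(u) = 0.00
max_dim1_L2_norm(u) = 0.56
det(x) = 0.00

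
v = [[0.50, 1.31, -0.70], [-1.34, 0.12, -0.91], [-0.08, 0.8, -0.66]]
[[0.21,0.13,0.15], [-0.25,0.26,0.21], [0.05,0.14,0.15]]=v@[[0.21,  -0.03,  -0.07], [0.07,  -0.02,  0.08], [-0.02,  -0.24,  -0.12]]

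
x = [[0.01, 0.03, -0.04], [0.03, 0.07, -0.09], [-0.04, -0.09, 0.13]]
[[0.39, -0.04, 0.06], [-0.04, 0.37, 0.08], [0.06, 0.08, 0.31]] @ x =[[0.00, 0.0, -0.00], [0.01, 0.02, -0.02], [-0.01, -0.02, 0.03]]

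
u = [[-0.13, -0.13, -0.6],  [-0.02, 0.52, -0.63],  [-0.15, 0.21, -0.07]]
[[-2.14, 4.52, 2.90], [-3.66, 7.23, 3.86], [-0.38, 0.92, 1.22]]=u @ [[-2.03,2.65,-3.42], [-1.78,3.32,1.85], [4.40,-8.82,-4.49]]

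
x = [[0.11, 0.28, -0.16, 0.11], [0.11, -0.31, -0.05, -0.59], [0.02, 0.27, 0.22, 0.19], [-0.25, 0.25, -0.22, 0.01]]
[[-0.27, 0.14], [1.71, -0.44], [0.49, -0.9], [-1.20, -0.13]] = x @[[2.82, 0.78], [1.12, -2.59], [3.38, -3.13], [-3.24, 2.51]]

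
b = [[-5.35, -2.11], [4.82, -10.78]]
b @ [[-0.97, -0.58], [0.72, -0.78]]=[[3.67, 4.75],[-12.44, 5.61]]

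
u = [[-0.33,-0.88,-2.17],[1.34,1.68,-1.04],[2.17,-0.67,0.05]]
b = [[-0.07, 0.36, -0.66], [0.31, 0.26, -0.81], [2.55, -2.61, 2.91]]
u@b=[[-5.78, 5.32, -5.38], [-2.22, 3.63, -5.27], [-0.23, 0.48, -0.74]]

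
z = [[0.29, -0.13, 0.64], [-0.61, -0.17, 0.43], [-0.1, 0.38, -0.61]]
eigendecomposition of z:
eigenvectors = [[-0.26-0.41j,-0.26+0.41j,-0.40+0.00j], [(0.79+0j),(0.79-0j),(-0.66+0j)], [(0.37-0.07j),0.37+0.07j,(0.63+0j)]]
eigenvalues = [(0.23+0.28j), (0.23-0.28j), (-0.95+0j)]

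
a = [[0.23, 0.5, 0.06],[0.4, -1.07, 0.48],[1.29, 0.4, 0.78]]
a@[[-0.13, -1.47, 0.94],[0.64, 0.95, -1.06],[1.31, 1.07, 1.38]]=[[0.37, 0.20, -0.23], [-0.11, -1.09, 2.17], [1.11, -0.68, 1.86]]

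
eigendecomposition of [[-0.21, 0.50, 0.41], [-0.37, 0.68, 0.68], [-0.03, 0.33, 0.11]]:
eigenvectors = [[-0.55, -0.82, -0.03], [-0.75, 0.11, -0.64], [-0.37, -0.56, 0.77]]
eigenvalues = [0.74, 0.0, -0.16]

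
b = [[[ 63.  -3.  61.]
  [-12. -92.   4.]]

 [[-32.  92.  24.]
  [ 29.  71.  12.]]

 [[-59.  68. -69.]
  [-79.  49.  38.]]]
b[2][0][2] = -69.0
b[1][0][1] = 92.0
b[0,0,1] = -3.0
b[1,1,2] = 12.0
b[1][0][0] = -32.0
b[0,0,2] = 61.0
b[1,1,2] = 12.0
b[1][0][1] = 92.0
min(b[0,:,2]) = 4.0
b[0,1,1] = -92.0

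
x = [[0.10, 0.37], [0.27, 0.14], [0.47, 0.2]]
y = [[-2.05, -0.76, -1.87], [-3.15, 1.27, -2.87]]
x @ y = [[-1.37, 0.39, -1.25], [-0.99, -0.03, -0.91], [-1.59, -0.10, -1.45]]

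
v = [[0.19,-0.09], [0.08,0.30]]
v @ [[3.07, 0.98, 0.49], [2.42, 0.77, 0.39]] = [[0.37,0.12,0.06],  [0.97,0.31,0.16]]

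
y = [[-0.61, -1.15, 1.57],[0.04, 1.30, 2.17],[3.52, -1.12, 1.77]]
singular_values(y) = [4.21, 2.55, 1.75]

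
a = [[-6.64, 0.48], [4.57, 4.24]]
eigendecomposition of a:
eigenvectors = [[-0.92,  -0.04],[0.38,  -1.0]]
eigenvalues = [-6.84, 4.44]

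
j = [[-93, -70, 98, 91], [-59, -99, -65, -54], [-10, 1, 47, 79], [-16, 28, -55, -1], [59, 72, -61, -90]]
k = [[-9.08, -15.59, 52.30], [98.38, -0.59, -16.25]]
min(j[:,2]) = -65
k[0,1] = -15.59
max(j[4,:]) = 72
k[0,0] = -9.08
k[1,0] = 98.38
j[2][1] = 1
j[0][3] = 91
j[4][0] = 59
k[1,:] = [98.38, -0.59, -16.25]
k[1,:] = [98.38, -0.59, -16.25]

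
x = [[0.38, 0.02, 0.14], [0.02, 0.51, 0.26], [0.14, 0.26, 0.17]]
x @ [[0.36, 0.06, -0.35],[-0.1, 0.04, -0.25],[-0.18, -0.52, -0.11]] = [[0.11,-0.05,-0.15], [-0.09,-0.11,-0.16], [-0.01,-0.07,-0.13]]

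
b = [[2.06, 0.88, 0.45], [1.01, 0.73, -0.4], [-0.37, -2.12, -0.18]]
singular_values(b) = [3.0, 1.51, 0.57]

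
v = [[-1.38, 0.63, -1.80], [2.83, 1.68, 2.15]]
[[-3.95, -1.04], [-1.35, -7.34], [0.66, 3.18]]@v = [[2.51, -4.24, 4.87], [-18.91, -13.18, -13.35], [8.09, 5.76, 5.65]]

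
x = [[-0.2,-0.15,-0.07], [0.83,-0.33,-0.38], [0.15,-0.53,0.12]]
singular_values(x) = [1.02, 0.5, 0.19]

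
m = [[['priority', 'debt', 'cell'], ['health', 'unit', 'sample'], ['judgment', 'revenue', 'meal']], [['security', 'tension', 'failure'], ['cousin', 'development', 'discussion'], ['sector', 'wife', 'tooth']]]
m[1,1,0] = 'cousin'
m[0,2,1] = 'revenue'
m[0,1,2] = 'sample'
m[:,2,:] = [['judgment', 'revenue', 'meal'], ['sector', 'wife', 'tooth']]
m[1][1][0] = 'cousin'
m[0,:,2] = ['cell', 'sample', 'meal']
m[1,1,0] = 'cousin'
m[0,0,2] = 'cell'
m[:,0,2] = ['cell', 'failure']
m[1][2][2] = 'tooth'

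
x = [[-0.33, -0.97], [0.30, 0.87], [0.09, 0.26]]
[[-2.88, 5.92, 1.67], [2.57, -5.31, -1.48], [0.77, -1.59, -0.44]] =x @ [[-2.68,-0.27,4.17], [3.88,-6.01,-3.14]]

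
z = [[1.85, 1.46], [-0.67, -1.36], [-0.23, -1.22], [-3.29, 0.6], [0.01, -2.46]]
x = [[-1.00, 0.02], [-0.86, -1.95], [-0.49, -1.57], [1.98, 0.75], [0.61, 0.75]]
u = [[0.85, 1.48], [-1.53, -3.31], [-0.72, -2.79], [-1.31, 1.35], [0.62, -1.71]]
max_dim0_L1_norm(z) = 7.1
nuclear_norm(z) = 7.27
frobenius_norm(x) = 3.70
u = z + x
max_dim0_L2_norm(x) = 2.72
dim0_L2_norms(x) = [2.5, 2.72]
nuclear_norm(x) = 4.91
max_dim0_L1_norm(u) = 10.64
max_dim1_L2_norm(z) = 3.34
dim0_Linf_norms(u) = [1.53, 3.31]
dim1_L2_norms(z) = [2.36, 1.52, 1.24, 3.34, 2.46]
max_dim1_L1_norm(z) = 3.89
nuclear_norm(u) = 7.27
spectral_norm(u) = 5.20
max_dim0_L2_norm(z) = 3.84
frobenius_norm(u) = 5.60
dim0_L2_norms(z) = [3.84, 3.45]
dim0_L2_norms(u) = [2.38, 5.07]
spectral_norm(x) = 3.35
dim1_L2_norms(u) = [1.71, 3.65, 2.88, 1.88, 1.82]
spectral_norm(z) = 3.96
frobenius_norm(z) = 5.16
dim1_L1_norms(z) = [3.31, 2.03, 1.45, 3.89, 2.47]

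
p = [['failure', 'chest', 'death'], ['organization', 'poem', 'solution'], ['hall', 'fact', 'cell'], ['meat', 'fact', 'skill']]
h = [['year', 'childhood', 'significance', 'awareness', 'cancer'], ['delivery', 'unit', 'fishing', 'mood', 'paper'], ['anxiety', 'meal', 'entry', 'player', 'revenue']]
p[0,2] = 'death'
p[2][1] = 'fact'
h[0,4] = 'cancer'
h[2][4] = 'revenue'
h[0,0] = 'year'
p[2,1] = 'fact'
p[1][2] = 'solution'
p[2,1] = 'fact'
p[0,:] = ['failure', 'chest', 'death']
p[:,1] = ['chest', 'poem', 'fact', 'fact']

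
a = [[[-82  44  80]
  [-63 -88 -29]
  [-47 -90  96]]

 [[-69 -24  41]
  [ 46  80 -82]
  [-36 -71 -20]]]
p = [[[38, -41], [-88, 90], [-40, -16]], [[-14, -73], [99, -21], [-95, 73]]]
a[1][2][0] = -36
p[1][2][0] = -95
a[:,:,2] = [[80, -29, 96], [41, -82, -20]]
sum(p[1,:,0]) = -10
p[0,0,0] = 38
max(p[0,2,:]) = -16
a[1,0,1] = -24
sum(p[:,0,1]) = -114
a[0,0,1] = 44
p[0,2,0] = -40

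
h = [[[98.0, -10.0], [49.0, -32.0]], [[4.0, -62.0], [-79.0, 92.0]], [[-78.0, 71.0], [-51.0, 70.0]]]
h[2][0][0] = -78.0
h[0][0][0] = 98.0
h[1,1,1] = 92.0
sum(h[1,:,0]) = -75.0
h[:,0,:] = [[98.0, -10.0], [4.0, -62.0], [-78.0, 71.0]]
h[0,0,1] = -10.0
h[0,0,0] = 98.0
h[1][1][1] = 92.0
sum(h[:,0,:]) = 23.0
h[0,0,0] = 98.0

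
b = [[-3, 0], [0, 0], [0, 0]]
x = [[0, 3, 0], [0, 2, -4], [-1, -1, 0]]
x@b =[[0, 0], [0, 0], [3, 0]]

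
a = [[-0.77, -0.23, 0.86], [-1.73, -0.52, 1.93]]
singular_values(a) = [2.89, 0.0]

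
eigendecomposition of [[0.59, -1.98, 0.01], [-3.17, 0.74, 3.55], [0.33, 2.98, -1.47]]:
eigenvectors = [[-0.44, 0.75, -0.26], [0.81, 0.22, -0.66], [0.4, 0.62, 0.71]]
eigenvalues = [4.22, 0.0, -4.36]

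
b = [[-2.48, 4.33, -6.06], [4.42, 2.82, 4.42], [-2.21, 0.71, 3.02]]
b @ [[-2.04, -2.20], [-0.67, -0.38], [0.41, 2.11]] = [[-0.33, -8.98], [-9.09, -1.47], [5.27, 10.96]]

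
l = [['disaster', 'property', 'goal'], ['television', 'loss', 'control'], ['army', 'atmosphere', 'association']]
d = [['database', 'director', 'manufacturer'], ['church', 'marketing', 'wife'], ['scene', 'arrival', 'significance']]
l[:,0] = ['disaster', 'television', 'army']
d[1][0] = 'church'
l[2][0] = 'army'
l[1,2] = 'control'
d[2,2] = 'significance'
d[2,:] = ['scene', 'arrival', 'significance']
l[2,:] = ['army', 'atmosphere', 'association']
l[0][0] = 'disaster'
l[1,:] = ['television', 'loss', 'control']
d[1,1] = 'marketing'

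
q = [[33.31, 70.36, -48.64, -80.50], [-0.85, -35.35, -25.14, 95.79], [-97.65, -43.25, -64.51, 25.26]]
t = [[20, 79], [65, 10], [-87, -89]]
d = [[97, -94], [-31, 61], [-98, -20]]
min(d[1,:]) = -31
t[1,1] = 10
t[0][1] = 79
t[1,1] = 10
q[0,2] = -48.64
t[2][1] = -89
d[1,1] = 61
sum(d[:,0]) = -32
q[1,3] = 95.79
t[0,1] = 79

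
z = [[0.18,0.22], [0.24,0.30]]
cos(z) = [[0.96, -0.05],[-0.06, 0.93]]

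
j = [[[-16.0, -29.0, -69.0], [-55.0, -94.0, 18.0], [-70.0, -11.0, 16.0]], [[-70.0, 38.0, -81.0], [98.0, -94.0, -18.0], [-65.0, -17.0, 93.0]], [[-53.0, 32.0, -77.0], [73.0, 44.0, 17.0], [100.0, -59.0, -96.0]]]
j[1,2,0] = -65.0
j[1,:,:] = [[-70.0, 38.0, -81.0], [98.0, -94.0, -18.0], [-65.0, -17.0, 93.0]]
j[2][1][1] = 44.0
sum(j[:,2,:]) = -109.0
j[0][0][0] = -16.0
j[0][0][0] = -16.0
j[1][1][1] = -94.0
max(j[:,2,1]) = -11.0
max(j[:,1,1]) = 44.0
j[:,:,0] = [[-16.0, -55.0, -70.0], [-70.0, 98.0, -65.0], [-53.0, 73.0, 100.0]]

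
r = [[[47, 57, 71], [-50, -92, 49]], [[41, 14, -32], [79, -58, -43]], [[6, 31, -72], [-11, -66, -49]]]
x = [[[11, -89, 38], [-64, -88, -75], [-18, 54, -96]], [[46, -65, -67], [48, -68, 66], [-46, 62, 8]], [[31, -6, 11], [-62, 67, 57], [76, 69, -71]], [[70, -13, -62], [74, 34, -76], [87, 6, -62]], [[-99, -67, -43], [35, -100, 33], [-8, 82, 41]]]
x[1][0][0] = 46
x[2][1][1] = 67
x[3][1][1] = 34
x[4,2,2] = 41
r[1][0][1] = 14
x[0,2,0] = -18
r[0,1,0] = -50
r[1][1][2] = -43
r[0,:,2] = [71, 49]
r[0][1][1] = -92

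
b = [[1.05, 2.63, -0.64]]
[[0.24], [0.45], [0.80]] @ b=[[0.25,0.63,-0.15], [0.47,1.18,-0.29], [0.84,2.1,-0.51]]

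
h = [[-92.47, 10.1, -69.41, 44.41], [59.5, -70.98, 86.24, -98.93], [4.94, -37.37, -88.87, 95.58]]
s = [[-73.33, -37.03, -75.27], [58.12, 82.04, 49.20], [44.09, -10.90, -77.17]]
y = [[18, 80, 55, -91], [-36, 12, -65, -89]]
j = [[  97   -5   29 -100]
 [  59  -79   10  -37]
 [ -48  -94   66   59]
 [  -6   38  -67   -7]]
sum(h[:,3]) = 41.05999999999999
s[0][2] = -75.27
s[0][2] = -75.27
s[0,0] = -73.33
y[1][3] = -89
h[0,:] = [-92.47, 10.1, -69.41, 44.41]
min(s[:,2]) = -77.17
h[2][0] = 4.94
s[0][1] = -37.03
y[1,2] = -65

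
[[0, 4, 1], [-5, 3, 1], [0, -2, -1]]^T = [[0, -5, 0], [4, 3, -2], [1, 1, -1]]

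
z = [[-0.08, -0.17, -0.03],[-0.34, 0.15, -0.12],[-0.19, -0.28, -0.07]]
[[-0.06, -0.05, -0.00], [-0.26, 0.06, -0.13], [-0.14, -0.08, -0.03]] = z @ [[0.70, -0.0, 0.16], [-0.00, 0.31, -0.13], [0.16, -0.13, 0.46]]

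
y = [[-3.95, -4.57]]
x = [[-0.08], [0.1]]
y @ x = [[-0.14]]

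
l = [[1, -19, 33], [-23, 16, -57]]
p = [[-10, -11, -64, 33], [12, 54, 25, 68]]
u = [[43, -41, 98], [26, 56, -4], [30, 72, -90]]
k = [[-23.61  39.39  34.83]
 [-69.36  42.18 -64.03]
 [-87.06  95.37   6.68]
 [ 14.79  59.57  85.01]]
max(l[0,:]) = 33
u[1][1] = 56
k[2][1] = 95.37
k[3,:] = [14.79, 59.57, 85.01]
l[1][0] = -23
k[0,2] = 34.83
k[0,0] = -23.61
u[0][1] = -41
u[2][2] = -90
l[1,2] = -57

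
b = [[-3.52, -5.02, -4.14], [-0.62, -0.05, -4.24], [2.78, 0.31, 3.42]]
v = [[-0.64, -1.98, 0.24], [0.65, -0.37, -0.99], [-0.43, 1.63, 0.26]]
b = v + [[-2.88, -3.04, -4.38],[-1.27, 0.32, -3.25],[3.21, -1.32, 3.16]]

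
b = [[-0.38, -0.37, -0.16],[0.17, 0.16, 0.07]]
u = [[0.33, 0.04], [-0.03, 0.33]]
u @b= [[-0.12, -0.12, -0.05], [0.07, 0.06, 0.03]]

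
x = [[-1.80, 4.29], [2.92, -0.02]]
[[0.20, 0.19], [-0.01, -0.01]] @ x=[[0.19,0.85], [-0.01,-0.04]]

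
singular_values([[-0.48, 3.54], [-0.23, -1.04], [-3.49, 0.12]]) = [3.87, 3.33]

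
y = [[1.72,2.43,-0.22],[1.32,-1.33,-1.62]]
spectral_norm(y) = 3.01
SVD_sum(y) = [[1.38, 2.59, 0.11], [-0.29, -0.54, -0.02]] + [[0.34, -0.16, -0.33], [1.61, -0.79, -1.6]]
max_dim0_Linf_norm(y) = 2.43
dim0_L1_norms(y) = [3.04, 3.76, 1.84]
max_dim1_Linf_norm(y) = 2.43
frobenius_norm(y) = 3.88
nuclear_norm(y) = 5.46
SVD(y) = [[-0.98, 0.2], [0.20, 0.98]] @ diag([3.006303899891457, 2.451435673538552]) @ [[-0.47, -0.88, -0.04],[0.67, -0.33, -0.67]]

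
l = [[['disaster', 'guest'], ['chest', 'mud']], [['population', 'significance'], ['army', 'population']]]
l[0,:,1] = ['guest', 'mud']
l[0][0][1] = 'guest'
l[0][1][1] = 'mud'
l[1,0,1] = 'significance'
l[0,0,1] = 'guest'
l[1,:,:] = [['population', 'significance'], ['army', 'population']]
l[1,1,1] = 'population'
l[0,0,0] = 'disaster'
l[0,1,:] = ['chest', 'mud']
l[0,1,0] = 'chest'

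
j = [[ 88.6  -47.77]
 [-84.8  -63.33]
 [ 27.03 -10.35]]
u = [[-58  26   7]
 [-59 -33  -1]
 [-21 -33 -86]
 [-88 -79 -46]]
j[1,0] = -84.8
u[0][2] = 7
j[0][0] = 88.6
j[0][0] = 88.6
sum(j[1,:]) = -148.13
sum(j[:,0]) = 30.83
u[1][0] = -59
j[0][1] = -47.77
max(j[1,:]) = -63.33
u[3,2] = -46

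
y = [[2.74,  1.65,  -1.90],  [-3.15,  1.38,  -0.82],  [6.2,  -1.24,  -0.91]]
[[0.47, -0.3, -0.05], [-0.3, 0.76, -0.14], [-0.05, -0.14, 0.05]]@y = [[1.92,0.42,-0.60],[-4.08,0.73,0.07],[0.61,-0.34,0.16]]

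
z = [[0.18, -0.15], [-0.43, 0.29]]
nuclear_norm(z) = 0.59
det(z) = -0.01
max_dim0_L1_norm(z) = 0.61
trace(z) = 0.47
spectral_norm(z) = 0.57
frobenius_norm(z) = 0.57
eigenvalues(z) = [-0.02, 0.49]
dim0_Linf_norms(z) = [0.43, 0.29]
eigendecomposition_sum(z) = [[-0.02, -0.01], [-0.02, -0.01]] + [[0.2, -0.14], [-0.41, 0.30]]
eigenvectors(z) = [[-0.59, 0.43], [-0.81, -0.90]]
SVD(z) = [[-0.41,0.91], [0.91,0.41]] @ diag([0.5687110301947074, 0.02162785553111029]) @ [[-0.82, 0.57], [-0.57, -0.82]]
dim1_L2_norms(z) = [0.23, 0.52]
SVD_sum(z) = [[0.19, -0.13], [-0.42, 0.30]] + [[-0.01, -0.02], [-0.01, -0.01]]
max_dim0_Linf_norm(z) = 0.43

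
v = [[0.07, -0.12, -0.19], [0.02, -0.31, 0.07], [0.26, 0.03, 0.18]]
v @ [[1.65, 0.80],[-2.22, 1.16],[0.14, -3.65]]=[[0.36, 0.61], [0.73, -0.60], [0.39, -0.41]]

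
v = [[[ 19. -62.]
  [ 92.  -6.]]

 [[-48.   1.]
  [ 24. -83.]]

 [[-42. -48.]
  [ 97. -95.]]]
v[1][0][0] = -48.0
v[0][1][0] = 92.0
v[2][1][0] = 97.0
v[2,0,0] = -42.0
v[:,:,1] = [[-62.0, -6.0], [1.0, -83.0], [-48.0, -95.0]]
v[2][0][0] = -42.0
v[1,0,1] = 1.0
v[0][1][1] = -6.0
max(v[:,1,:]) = 97.0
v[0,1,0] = 92.0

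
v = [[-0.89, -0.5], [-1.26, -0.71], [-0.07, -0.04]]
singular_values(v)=[1.77, 0.0]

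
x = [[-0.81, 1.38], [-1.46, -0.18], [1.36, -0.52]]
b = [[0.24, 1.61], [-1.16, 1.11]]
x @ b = [[-1.8, 0.23], [-0.14, -2.55], [0.93, 1.61]]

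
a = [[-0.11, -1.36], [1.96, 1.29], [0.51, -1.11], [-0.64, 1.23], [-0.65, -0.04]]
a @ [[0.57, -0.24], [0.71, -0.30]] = [[-1.03, 0.43],[2.03, -0.86],[-0.5, 0.21],[0.51, -0.22],[-0.4, 0.17]]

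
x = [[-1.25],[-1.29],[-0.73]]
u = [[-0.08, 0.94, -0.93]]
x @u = [[0.1,-1.17,1.16], [0.1,-1.21,1.2], [0.06,-0.69,0.68]]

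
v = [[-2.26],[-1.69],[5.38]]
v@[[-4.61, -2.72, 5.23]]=[[10.42, 6.15, -11.82], [7.79, 4.60, -8.84], [-24.8, -14.63, 28.14]]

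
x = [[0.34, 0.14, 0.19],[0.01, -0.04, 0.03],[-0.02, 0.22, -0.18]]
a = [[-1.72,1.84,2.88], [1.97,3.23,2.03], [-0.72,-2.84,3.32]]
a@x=[[-0.62, 0.32, -0.79], [0.66, 0.59, 0.11], [-0.34, 0.74, -0.82]]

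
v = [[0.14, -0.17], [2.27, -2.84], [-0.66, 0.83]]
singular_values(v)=[3.79, 0.0]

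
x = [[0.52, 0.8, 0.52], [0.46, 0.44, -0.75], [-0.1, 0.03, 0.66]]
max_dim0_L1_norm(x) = 1.93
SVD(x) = [[-0.79, 0.53, -0.3], [-0.61, -0.61, 0.50], [0.08, 0.58, 0.81]] @ diag([1.1410972709913068, 1.1370307757688547, 0.007617945304884321]) @ [[-0.61, -0.79, 0.09], [-0.06, 0.15, 0.99], [-0.79, 0.6, -0.14]]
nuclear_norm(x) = 2.29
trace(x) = 1.62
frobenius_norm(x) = 1.61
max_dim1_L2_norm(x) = 1.09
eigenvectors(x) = [[-0.75, -0.79, 0.78],[-0.64, 0.59, -0.36],[0.12, -0.15, 0.50]]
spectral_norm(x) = 1.14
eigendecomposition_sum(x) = [[0.53, 0.61, -0.39], [0.46, 0.52, -0.34], [-0.09, -0.1, 0.06]] + [[0.01,-0.02,-0.03],[-0.01,0.01,0.02],[0.00,-0.0,-0.01]] + [[-0.02, 0.21, 0.94], [0.01, -0.10, -0.44], [-0.02, 0.13, 0.6]]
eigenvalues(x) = [1.12, 0.02, 0.48]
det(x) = 0.01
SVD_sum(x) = [[0.55, 0.71, -0.08],[0.42, 0.54, -0.06],[-0.06, -0.07, 0.01]] + [[-0.03, 0.09, 0.60], [0.04, -0.11, -0.69], [-0.04, 0.1, 0.65]] + [[0.00, -0.0, 0.00], [-0.0, 0.0, -0.0], [-0.0, 0.0, -0.00]]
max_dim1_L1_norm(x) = 1.84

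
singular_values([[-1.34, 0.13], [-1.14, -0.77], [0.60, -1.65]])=[1.92, 1.76]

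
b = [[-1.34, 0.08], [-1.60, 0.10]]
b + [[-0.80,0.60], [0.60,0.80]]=[[-2.14,  0.68],[-1.0,  0.9]]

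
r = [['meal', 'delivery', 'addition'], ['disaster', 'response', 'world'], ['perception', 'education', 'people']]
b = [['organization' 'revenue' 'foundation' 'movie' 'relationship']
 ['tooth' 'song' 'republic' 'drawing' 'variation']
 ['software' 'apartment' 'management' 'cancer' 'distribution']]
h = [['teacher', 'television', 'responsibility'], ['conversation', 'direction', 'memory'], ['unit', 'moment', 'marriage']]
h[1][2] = 'memory'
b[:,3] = ['movie', 'drawing', 'cancer']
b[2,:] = ['software', 'apartment', 'management', 'cancer', 'distribution']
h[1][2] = 'memory'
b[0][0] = 'organization'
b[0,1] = 'revenue'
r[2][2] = 'people'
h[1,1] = 'direction'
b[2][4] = 'distribution'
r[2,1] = 'education'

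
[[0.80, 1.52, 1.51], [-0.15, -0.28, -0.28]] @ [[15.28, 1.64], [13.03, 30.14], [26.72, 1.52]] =[[72.38,49.42], [-13.42,-9.11]]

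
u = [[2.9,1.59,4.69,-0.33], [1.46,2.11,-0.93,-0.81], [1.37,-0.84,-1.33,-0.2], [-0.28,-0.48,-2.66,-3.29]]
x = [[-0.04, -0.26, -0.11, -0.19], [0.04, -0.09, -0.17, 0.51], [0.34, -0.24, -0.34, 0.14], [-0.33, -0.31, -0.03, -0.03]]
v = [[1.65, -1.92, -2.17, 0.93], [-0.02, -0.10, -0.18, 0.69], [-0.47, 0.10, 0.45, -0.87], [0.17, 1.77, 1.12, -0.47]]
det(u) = 90.27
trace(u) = 0.39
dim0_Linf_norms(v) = [1.65, 1.92, 2.17, 0.93]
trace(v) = 1.53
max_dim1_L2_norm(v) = 3.46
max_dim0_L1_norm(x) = 0.9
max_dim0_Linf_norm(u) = 4.69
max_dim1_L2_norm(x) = 0.56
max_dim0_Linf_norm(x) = 0.51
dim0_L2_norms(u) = [3.54, 2.81, 5.63, 3.41]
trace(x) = -0.50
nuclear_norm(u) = 14.13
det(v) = -0.01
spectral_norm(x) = 0.69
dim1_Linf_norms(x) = [0.26, 0.51, 0.34, 0.33]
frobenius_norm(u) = 7.98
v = u @ x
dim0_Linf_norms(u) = [2.9, 2.11, 4.69, 3.29]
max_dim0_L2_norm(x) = 0.56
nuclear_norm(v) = 6.11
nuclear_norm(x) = 1.64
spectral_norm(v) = 4.01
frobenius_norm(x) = 0.97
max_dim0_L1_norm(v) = 3.92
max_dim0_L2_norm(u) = 5.63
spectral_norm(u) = 6.43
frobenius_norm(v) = 4.28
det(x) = 0.00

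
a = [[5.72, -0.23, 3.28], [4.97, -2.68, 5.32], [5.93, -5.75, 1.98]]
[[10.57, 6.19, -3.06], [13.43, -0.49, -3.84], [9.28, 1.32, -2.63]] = a@[[0.92, 1.79, -0.27],  [-0.11, 1.22, 0.02],  [1.61, -1.15, -0.46]]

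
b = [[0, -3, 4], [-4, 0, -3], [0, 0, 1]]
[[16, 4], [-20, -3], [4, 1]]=b @ [[2, 0], [0, 0], [4, 1]]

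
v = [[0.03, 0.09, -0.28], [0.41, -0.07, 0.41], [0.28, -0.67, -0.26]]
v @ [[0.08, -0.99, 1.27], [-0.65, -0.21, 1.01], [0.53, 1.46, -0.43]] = [[-0.20, -0.46, 0.25], [0.3, 0.21, 0.27], [0.32, -0.52, -0.21]]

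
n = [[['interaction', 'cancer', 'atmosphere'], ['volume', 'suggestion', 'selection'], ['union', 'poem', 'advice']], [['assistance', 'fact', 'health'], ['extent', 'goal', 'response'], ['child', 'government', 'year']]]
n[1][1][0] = 'extent'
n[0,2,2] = 'advice'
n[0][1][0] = 'volume'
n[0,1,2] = 'selection'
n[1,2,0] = 'child'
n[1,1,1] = 'goal'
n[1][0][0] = 'assistance'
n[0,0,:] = ['interaction', 'cancer', 'atmosphere']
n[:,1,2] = ['selection', 'response']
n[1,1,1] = 'goal'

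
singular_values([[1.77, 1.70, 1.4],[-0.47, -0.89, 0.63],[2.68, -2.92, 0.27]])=[3.99, 2.88, 0.97]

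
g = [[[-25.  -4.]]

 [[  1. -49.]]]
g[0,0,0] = -25.0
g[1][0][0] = 1.0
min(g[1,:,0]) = 1.0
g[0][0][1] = -4.0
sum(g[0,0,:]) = -29.0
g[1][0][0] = 1.0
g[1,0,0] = 1.0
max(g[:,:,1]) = -4.0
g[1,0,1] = -49.0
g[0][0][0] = -25.0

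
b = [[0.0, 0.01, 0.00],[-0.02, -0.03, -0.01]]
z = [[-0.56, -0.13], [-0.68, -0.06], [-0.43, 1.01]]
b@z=[[-0.01, -0.0], [0.04, -0.01]]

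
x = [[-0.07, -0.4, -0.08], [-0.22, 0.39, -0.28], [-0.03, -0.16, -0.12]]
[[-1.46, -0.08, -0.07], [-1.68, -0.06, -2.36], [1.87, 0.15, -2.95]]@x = [[0.12, 0.56, 0.15], [0.2, 1.03, 0.43], [-0.08, -0.22, 0.16]]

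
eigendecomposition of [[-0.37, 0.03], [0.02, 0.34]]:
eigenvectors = [[-1.0, -0.04], [0.03, -1.0]]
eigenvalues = [-0.37, 0.34]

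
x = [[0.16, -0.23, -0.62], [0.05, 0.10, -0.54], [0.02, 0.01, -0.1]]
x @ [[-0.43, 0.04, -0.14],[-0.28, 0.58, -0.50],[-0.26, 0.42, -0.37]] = [[0.16, -0.39, 0.32], [0.09, -0.17, 0.14], [0.01, -0.04, 0.03]]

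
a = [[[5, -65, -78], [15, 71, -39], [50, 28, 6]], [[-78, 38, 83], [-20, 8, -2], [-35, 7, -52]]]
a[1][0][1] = 38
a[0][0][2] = -78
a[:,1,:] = [[15, 71, -39], [-20, 8, -2]]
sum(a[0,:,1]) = 34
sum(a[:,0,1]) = -27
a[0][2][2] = 6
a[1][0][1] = 38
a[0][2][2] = 6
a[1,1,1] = 8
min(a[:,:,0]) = -78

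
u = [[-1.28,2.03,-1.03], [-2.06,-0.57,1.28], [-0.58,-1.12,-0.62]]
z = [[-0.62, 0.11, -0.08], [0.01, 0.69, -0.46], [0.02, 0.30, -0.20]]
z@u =[[0.61, -1.23, 0.83], [-1.17, 0.14, 1.16], [-0.53, 0.09, 0.49]]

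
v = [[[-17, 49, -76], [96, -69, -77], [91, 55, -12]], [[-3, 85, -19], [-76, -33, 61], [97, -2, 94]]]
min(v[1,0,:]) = -19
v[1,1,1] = -33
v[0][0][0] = -17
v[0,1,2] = -77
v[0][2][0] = 91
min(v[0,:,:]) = -77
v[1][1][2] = 61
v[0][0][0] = -17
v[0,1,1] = -69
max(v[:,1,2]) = 61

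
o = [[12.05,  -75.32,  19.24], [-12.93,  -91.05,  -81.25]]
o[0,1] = -75.32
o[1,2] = -81.25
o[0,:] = [12.05, -75.32, 19.24]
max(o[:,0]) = 12.05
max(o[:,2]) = 19.24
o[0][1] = -75.32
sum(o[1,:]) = -185.23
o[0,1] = -75.32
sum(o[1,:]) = -185.23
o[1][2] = -81.25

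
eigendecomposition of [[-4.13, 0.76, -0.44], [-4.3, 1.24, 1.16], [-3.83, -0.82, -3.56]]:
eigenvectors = [[(-0.36+0j), (-0.23+0.07j), (-0.23-0.07j)], [(-0.07+0j), (-0.81+0j), -0.81-0.00j], [-0.93+0.00j, (0.49-0.2j), (0.49+0.2j)]]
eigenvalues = [(-5.11+0j), (-0.67+0.63j), (-0.67-0.63j)]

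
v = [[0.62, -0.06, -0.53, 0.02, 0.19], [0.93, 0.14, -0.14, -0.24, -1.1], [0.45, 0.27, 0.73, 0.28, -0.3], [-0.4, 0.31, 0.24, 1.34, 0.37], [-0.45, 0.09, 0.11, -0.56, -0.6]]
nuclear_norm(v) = 5.04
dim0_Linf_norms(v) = [0.93, 0.31, 0.73, 1.34, 1.1]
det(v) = 0.16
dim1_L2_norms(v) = [0.84, 1.47, 0.99, 1.5, 0.95]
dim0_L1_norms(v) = [2.85, 0.87, 1.75, 2.44, 2.56]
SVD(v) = [[-0.12, 0.1, -0.71, 0.06, 0.69], [-0.66, 0.55, -0.03, 0.43, -0.27], [-0.05, 0.62, 0.34, -0.64, 0.31], [0.69, 0.48, 0.10, 0.51, 0.11], [-0.26, -0.27, 0.62, 0.36, 0.59]] @ diag([1.8945986627264702, 1.341123593457506, 1.1207444309063654, 0.5855607030008653, 0.09609369365468344]) @ [[-0.46,0.05,0.14,0.64,0.60],[0.58,0.27,0.30,0.63,-0.32],[-0.56,0.19,0.64,-0.11,-0.48],[-0.36,0.13,-0.68,0.35,-0.51],[0.02,0.93,-0.13,-0.24,0.23]]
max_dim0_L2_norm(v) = 1.5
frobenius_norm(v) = 2.65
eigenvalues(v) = [(-0.17+0.35j), (-0.17-0.35j), (0.6+0.65j), (0.6-0.65j), (1.36+0j)]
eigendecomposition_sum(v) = [[-0.00+0.01j, 0.00-0.00j, (-0+0j), 0j, 0.01+0.01j], [-0.29-0.41j, 0.04+0.21j, 0.02-0.17j, -0.19-0.04j, (-0.56-0.18j)], [(-0.04+0.05j), 0.02-0.01j, -0.02+0.00j, 0.03j, 0.08j], [0.10+0.11j, -0.02-0.06j, -0.00+0.05j, 0.06+0.01j, (0.17+0.04j)], [(-0.23-0.04j), 0.08+0.06j, (-0.05-0.06j), (-0.08+0.05j), -0.24+0.12j]] + [[(-0-0.01j),0.00+0.00j,(-0-0j),-0j,0.01-0.01j], [-0.29+0.41j,(0.04-0.21j),(0.02+0.17j),(-0.19+0.04j),-0.56+0.18j], [(-0.04-0.05j),(0.02+0.01j),-0.02-0.00j,-0.03j,0.00-0.08j], [(0.1-0.11j),(-0.02+0.06j),-0.00-0.05j,0.06-0.01j,(0.17-0.04j)], [(-0.23+0.04j),0.08-0.06j,(-0.05+0.06j),-0.08-0.05j,-0.24-0.12j]] + [[(0.32+0.28j), 0.02+0.04j, (-0.22+0.23j), (0.16-0.02j), (0.08-0.1j)], [0.76+0.04j, 0.07+0.04j, -0.05+0.57j, (0.21-0.21j), 0.00-0.24j], [0.26-0.45j, (0.05-0.03j), (0.33+0.2j), (-0.06-0.19j), -0.15-0.07j], [-0.32+0.10j, -0.04-0.01j, (-0.06-0.24j), -0.05+0.12j, (0.04+0.1j)], [(0.01-0.19j), 0.01-0.02j, (0.14+0.01j), (-0.05-0.05j), -0.06+0.00j]] + [[0.32-0.28j, 0.02-0.04j, (-0.22-0.23j), (0.16+0.02j), 0.08+0.10j], [(0.76-0.04j), (0.07-0.04j), (-0.05-0.57j), (0.21+0.21j), 0.00+0.24j], [0.26+0.45j, (0.05+0.03j), (0.33-0.2j), (-0.06+0.19j), -0.15+0.07j], [-0.32-0.10j, -0.04+0.01j, (-0.06+0.24j), -0.05-0.12j, 0.04-0.10j], [(0.01+0.19j), (0.01+0.02j), 0.14-0.01j, (-0.05+0.05j), (-0.06-0j)]] + [[-0.01-0.00j, (-0.1-0j), (-0.09-0j), -0.31+0.00j, (0.01+0j)], [-0.01-0.00j, (-0.09-0j), (-0.08-0j), -0.27+0.00j, (0.01+0j)], [(0.01+0j), (0.13+0j), (0.11+0j), (0.4-0j), -0.01-0.00j], [(0.05+0j), (0.42+0j), (0.37+0j), (1.33-0j), (-0.03-0j)], [(-0.01-0j), -0.09-0.00j, (-0.08-0j), (-0.3+0j), 0.01+0.00j]]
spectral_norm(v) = 1.89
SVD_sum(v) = [[0.11, -0.01, -0.03, -0.15, -0.14], [0.58, -0.06, -0.17, -0.8, -0.74], [0.04, -0.00, -0.01, -0.06, -0.06], [-0.61, 0.06, 0.18, 0.84, 0.78], [0.23, -0.02, -0.07, -0.31, -0.29]] + [[0.08, 0.04, 0.04, 0.09, -0.04], [0.43, 0.2, 0.22, 0.46, -0.23], [0.48, 0.22, 0.25, 0.52, -0.26], [0.38, 0.18, 0.20, 0.41, -0.21], [-0.21, -0.1, -0.11, -0.23, 0.12]] + [[0.44,  -0.15,  -0.5,  0.09,  0.38], [0.02,  -0.01,  -0.02,  0.00,  0.02], [-0.21,  0.07,  0.24,  -0.04,  -0.18], [-0.06,  0.02,  0.07,  -0.01,  -0.05], [-0.39,  0.13,  0.44,  -0.08,  -0.33]] + [[-0.01, 0.0, -0.03, 0.01, -0.02], [-0.09, 0.03, -0.17, 0.09, -0.13], [0.14, -0.05, 0.26, -0.13, 0.19], [-0.11, 0.04, -0.21, 0.11, -0.15], [-0.08, 0.03, -0.14, 0.07, -0.11]] + [[0.00, 0.06, -0.01, -0.02, 0.02], [-0.0, -0.02, 0.0, 0.01, -0.01], [0.0, 0.03, -0.00, -0.01, 0.01], [0.0, 0.01, -0.0, -0.00, 0.0], [0.00, 0.05, -0.01, -0.01, 0.01]]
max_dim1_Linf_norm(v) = 1.34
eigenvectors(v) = [[(0.02+0.01j), (0.02-0.01j), 0.31+0.24j, 0.31-0.24j, (-0.21+0j)], [-0.87+0.00j, -0.87-0.00j, (0.7+0j), 0.70-0.00j, (-0.18+0j)], [(0.04+0.11j), (0.04-0.11j), 0.21-0.42j, 0.21+0.42j, 0.27+0.00j], [(0.25-0.02j), (0.25+0.02j), (-0.29+0.1j), -0.29-0.10j, 0.90+0.00j], [(-0.29+0.28j), -0.29-0.28j, (-0-0.18j), (-0+0.18j), (-0.2+0j)]]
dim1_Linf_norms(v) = [0.62, 1.1, 0.73, 1.34, 0.6]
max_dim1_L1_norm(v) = 2.66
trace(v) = 2.23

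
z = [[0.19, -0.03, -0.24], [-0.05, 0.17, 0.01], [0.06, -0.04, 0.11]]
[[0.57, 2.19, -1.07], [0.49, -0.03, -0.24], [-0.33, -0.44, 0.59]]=z @ [[0.73, 4.34, 0.07], [3.2, 1.45, -1.64], [-2.19, -5.88, 4.71]]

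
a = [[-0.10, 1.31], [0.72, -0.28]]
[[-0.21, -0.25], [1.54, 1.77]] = a @ [[2.14, 2.46], [-0.0, -0.00]]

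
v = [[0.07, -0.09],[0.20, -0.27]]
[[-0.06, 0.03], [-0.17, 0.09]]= v @ [[-0.02, -0.35],[0.60, -0.61]]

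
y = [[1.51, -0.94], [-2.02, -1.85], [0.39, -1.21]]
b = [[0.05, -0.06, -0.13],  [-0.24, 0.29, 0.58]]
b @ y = [[0.15, 0.22], [-0.72, -1.01]]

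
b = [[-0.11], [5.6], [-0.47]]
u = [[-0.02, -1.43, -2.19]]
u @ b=[[-6.98]]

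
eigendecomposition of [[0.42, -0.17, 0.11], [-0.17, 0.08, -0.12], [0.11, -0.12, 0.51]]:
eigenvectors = [[-0.59,0.73,0.34], [0.33,-0.16,0.93], [-0.74,-0.66,0.15]]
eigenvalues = [0.65, 0.36, -0.0]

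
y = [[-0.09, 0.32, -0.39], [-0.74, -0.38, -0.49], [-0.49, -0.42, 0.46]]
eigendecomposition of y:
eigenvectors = [[0.22+0.30j,(0.22-0.3j),-0.45+0.00j], [-0.87+0.00j,-0.87-0.00j,-0.09+0.00j], [(-0.33+0.06j),(-0.33-0.06j),(0.89+0j)]]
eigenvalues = [(-0.38+0.29j), (-0.38-0.29j), (0.75+0j)]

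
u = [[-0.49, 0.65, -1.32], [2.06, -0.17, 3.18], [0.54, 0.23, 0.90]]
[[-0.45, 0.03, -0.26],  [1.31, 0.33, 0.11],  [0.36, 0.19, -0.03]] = u@[[0.28, -0.09, -0.20], [-0.01, 0.34, -0.24], [0.23, 0.18, 0.15]]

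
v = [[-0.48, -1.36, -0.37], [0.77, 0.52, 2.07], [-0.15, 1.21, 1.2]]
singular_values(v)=[2.9, 1.23, 0.62]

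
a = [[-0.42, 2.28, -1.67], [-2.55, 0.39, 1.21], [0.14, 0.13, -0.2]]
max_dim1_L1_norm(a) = 4.37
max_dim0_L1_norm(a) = 3.11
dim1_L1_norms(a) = [4.37, 4.15, 0.47]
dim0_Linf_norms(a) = [2.55, 2.28, 1.67]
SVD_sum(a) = [[0.98, 1.22, -1.62],[-0.77, -0.96, 1.27],[0.12, 0.15, -0.20]] + [[-1.40,1.06,-0.05], [-1.78,1.35,-0.06], [0.02,-0.02,0.00]] + [[0.0, 0.00, 0.00], [-0.0, -0.00, -0.00], [-0.00, -0.00, -0.00]]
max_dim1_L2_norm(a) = 2.86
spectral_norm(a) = 2.88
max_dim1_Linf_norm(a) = 2.55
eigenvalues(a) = [(-0.11+2.39j), (-0.11-2.39j), (-0.01+0j)]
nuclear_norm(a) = 5.72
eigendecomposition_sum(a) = [[-0.21+1.24j,(1.14+0.01j),(-0.83-0.75j)], [(-1.28+0.01j),(0.2+1.14j),(0.61-0.97j)], [(0.07+0.08j),0.07-0.07j,-0.10+0.01j]] + [[(-0.21-1.24j), (1.14-0.01j), -0.83+0.75j], [(-1.28-0.01j), (0.2-1.14j), 0.61+0.97j], [(0.07-0.08j), 0.07+0.07j, (-0.1-0.01j)]] + [[0j, -0.00+0.00j, -0.00-0.00j], [0.00+0.00j, -0.00+0.00j, (-0-0j)], [0j, -0.00+0.00j, (-0.01-0j)]]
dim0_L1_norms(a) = [3.11, 2.8, 3.08]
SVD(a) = [[0.78, 0.62, -0.07], [-0.61, 0.79, 0.07], [0.1, -0.01, 1.00]] @ diag([2.877677766197693, 2.842156652712491, 0.004029314281688591]) @ [[0.44,0.54,-0.72], [-0.80,0.60,-0.03], [-0.42,-0.59,-0.69]]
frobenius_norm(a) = 4.04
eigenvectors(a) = [[0.12-0.69j,(0.12+0.69j),(0.42+0j)], [0.71+0.00j,0.71-0.00j,(0.58+0j)], [-0.04-0.05j,(-0.04+0.05j),0.69+0.00j]]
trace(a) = -0.23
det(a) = -0.03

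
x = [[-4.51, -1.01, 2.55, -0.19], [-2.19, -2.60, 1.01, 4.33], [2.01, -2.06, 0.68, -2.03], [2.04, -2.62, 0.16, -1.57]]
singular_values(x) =[7.02, 4.56, 3.93, 0.36]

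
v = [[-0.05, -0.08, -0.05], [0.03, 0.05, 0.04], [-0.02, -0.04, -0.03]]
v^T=[[-0.05, 0.03, -0.02], [-0.08, 0.05, -0.04], [-0.05, 0.04, -0.03]]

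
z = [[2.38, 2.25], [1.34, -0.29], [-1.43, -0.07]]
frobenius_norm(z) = 3.83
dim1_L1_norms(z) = [4.63, 1.63, 1.5]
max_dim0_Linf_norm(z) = 2.38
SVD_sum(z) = [[2.69, 1.77], [0.8, 0.53], [-1.03, -0.68]] + [[-0.31,0.48], [0.54,-0.82], [-0.40,0.61]]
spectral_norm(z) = 3.58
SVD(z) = [[-0.9, 0.42],[-0.27, -0.73],[0.34, 0.54]] @ diag([3.5836426466006106, 1.346813046218876]) @ [[-0.84,-0.55], [-0.55,0.84]]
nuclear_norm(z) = 4.93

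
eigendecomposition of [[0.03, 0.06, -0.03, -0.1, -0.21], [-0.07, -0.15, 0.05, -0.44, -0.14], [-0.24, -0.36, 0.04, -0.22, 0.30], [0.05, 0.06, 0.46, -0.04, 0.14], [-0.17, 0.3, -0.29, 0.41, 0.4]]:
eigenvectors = [[-0.08-0.05j, -0.08+0.05j, 0.81+0.00j, (0.4+0j), (0.38+0j)], [0.37-0.21j, 0.37+0.21j, -0.03+0.00j, 0.38+0.00j, (0.49+0j)], [(0.62+0j), (0.62-0j), (-0.22+0j), -0.55+0.00j, -0.51+0.00j], [-0.08-0.53j, -0.08+0.53j, -0.29+0.00j, (-0.53+0j), -0.59+0.00j], [(-0.15+0.35j), (-0.15-0.35j), 0.46+0.00j, (-0.33+0j), (0.09+0j)]]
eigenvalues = [(-0.18+0.5j), (-0.18-0.5j), (-0.05+0j), (0.44+0j), (0.25+0j)]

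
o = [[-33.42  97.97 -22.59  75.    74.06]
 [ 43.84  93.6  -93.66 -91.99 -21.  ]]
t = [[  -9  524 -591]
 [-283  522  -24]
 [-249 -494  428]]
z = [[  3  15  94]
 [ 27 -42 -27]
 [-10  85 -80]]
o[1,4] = -21.0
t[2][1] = -494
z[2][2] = -80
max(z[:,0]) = 27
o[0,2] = -22.59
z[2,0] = -10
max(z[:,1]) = 85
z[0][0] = 3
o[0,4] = 74.06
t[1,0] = -283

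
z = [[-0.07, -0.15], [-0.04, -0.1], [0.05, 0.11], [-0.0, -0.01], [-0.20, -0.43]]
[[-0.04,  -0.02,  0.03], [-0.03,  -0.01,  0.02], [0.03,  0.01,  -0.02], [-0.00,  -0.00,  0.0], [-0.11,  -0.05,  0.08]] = z @ [[-0.09, -0.04, 0.06],[0.30, 0.13, -0.21]]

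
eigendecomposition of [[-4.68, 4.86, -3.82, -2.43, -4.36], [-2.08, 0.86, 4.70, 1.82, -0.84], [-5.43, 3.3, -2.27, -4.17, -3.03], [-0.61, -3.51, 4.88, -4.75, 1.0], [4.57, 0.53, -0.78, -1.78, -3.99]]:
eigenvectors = [[(0.29+0j), (0.24+0.28j), (0.24-0.28j), (-0.58+0j), -0.58-0.00j], [(0.77+0j), 0.40+0.46j, 0.40-0.46j, 0.10+0.00j, (0.1-0j)], [(0.23+0j), -0.04+0.18j, -0.04-0.18j, -0.50+0.05j, (-0.5-0.05j)], [-0.25+0.00j, (-0.32-0.04j), (-0.32+0.04j), 0.27+0.34j, (0.27-0.34j)], [0.45+0.00j, (0.6+0j), (0.6-0j), (0.12+0.45j), 0.12-0.45j]]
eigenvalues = [(0.43+0j), (-0.86+2.41j), (-0.86-2.41j), (-6.77+5.16j), (-6.77-5.16j)]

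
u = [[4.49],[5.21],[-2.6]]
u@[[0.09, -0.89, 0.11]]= [[0.40, -4.0, 0.49], [0.47, -4.64, 0.57], [-0.23, 2.31, -0.29]]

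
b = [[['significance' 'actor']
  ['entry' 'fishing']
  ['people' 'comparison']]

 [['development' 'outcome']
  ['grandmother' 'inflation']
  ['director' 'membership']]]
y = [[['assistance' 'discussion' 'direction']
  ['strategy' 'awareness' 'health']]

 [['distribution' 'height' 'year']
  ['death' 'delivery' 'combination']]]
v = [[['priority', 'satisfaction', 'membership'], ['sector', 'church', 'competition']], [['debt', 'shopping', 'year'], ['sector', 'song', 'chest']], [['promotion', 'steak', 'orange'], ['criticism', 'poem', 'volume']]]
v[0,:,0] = ['priority', 'sector']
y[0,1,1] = 'awareness'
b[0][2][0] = 'people'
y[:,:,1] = [['discussion', 'awareness'], ['height', 'delivery']]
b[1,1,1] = 'inflation'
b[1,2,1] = 'membership'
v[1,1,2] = 'chest'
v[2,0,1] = 'steak'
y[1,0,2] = 'year'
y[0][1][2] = 'health'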